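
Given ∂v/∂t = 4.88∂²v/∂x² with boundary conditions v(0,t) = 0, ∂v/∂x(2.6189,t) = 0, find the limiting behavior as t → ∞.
v → 0. Heat escapes through the Dirichlet boundary.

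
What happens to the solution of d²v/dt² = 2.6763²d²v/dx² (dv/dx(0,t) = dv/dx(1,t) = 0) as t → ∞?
v oscillates about a mean that drifts linearly in t (generically unbounded; no decay). There is no damping, so the nonconstant modes persist as standing waves (energy conserved, no decay). But with Neumann conditions at both ends the constant mode has eigenvalue 0: the spatial mean M(t) of v satisfies M'' = 0, so M(t) = M(0) + M'(0)·t. Unless the initial velocity has zero mean (∫v_t(x,0)dx = 0), the solution grows linearly in t (unbounded, though not exponentially); if it does have zero mean, the solution stays bounded and simply oscillates.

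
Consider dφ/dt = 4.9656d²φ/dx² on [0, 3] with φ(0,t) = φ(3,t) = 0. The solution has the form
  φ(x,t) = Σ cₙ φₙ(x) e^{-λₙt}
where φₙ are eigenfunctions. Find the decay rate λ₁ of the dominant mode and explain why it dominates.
Eigenvalues: λₙ = 4.9656n²π²/3².
First three modes:
  n=1: λ₁ = 4.9656π²/3² ≈ 5.445
  n=2: λ₂ = 19.8624π²/3² ≈ 21.782 (4× faster decay)
  n=3: λ₃ = 44.6904π²/3² ≈ 49.009 (9× faster decay)
As t → ∞, higher modes decay exponentially faster. The n=1 mode dominates: φ ~ c₁ sin(πx/3) e^{-λ₁t}.
Decay rate: λ₁ = 4.9656π²/3² ≈ 5.445.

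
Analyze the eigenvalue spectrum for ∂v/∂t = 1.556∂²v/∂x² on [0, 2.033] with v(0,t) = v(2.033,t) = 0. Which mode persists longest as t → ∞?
Eigenvalues: λₙ = 1.556n²π²/2.033².
First three modes:
  n=1: λ₁ = 1.556π²/2.033² ≈ 3.716
  n=2: λ₂ = 6.224π²/2.033² ≈ 14.863 (4× faster decay)
  n=3: λ₃ = 14.004π²/2.033² ≈ 33.441 (9× faster decay)
As t → ∞, higher modes decay exponentially faster. The n=1 mode dominates: v ~ c₁ sin(πx/2.033) e^{-λ₁t}.
Decay rate: λ₁ = 1.556π²/2.033² ≈ 3.716.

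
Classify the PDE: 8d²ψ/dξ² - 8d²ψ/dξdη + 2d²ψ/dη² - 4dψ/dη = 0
A = 8, B = -8, C = 2. Discriminant B² - 4AC = 0. Since 0 = 0, parabolic.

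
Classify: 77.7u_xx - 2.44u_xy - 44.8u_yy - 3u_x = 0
Hyperbolic (discriminant = 13929.7936).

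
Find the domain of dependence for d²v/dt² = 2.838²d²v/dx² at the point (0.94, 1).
Domain of dependence: [-1.898, 3.778]. Signals travel at speed 2.838, so data within |x - 0.94| ≤ 2.838·1 = 2.838 can reach the point.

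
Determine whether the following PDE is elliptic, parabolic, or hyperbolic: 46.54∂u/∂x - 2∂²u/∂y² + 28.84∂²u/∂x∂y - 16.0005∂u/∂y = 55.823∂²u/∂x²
Rewriting in standard form: -55.823∂²u/∂x² + 28.84∂²u/∂x∂y - 2∂²u/∂y² + 46.54∂u/∂x - 16.0005∂u/∂y = 0. Coefficients: A = -55.823, B = 28.84, C = -2. B² - 4AC = 385.1616, which is positive, so the equation is hyperbolic.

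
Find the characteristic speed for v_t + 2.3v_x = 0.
Speed = 2.3. Information travels along x - 2.3t = const (rightward).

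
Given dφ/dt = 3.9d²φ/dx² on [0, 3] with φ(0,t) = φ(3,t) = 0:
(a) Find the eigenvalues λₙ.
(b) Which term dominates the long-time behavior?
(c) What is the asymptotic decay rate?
Eigenvalues: λₙ = 3.9n²π²/3².
First three modes:
  n=1: λ₁ = 3.9π²/3² ≈ 4.277
  n=2: λ₂ = 15.6π²/3² ≈ 17.107 (4× faster decay)
  n=3: λ₃ = 35.1π²/3² ≈ 38.491 (9× faster decay)
As t → ∞, higher modes decay exponentially faster. The n=1 mode dominates: φ ~ c₁ sin(πx/3) e^{-λ₁t}.
Decay rate: λ₁ = 3.9π²/3² ≈ 4.277.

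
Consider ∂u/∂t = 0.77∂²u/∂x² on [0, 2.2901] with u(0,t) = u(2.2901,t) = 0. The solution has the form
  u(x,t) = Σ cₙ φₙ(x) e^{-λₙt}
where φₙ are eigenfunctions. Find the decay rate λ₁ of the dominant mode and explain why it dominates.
Eigenvalues: λₙ = 0.77n²π²/2.2901².
First three modes:
  n=1: λ₁ = 0.77π²/2.2901² ≈ 1.449
  n=2: λ₂ = 3.08π²/2.2901² ≈ 5.796 (4× faster decay)
  n=3: λ₃ = 6.93π²/2.2901² ≈ 13.041 (9× faster decay)
As t → ∞, higher modes decay exponentially faster. The n=1 mode dominates: u ~ c₁ sin(πx/2.2901) e^{-λ₁t}.
Decay rate: λ₁ = 0.77π²/2.2901² ≈ 1.449.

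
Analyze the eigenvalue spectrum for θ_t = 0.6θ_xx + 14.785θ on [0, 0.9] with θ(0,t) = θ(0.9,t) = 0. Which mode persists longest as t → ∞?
Eigenvalues: λₙ = 0.6n²π²/0.9² - 14.785.
First three modes:
  n=1: λ₁ = 0.6π²/0.9² - 14.785 ≈ -7.474
  n=2: λ₂ = 2.4π²/0.9² - 14.785 ≈ 14.458
  n=3: λ₃ = 5.4π²/0.9² - 14.785 ≈ 51.012
Since 0.6π²/0.9² ≈ 7.311 < 14.785, λ₁ < 0.
The n=1 mode grows fastest (−λₙ is largest for n=1) → dominates.
Asymptotic: θ ~ c₁ sin(πx/0.9) e^{7.474t} (exponential growth at rate −λ₁ ≈ 7.474).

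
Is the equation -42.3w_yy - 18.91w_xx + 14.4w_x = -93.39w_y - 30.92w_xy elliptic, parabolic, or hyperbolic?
Rewriting in standard form: -18.91w_xx + 30.92w_xy - 42.3w_yy + 14.4w_x + 93.39w_y = 0. Computing B² - 4AC with A = -18.91, B = 30.92, C = -42.3: discriminant = -2243.5256 (negative). Answer: elliptic.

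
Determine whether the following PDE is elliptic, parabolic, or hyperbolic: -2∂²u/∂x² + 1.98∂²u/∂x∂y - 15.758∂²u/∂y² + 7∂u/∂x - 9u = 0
Coefficients: A = -2, B = 1.98, C = -15.758. B² - 4AC = -122.1436, which is negative, so the equation is elliptic.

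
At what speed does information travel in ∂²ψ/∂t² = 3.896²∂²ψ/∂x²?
Speed = 3.896. Information travels along characteristics x = x₀ ± 3.896t.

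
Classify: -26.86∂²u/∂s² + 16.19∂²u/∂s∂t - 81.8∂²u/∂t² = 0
Elliptic (discriminant = -8526.4759).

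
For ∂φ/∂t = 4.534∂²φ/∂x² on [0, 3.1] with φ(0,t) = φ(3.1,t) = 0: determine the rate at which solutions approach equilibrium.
Eigenvalues: λₙ = 4.534n²π²/3.1².
First three modes:
  n=1: λ₁ = 4.534π²/3.1² ≈ 4.656
  n=2: λ₂ = 18.136π²/3.1² ≈ 18.626 (4× faster decay)
  n=3: λ₃ = 40.806π²/3.1² ≈ 41.908 (9× faster decay)
As t → ∞, higher modes decay exponentially faster. The n=1 mode dominates: φ ~ c₁ sin(πx/3.1) e^{-λ₁t}.
Decay rate: λ₁ = 4.534π²/3.1² ≈ 4.656.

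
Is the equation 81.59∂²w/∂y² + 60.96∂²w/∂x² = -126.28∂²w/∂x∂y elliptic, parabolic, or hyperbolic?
Rewriting in standard form: 60.96∂²w/∂x² + 126.28∂²w/∂x∂y + 81.59∂²w/∂y² = 0. Computing B² - 4AC with A = 60.96, B = 126.28, C = 81.59: discriminant = -3948.2672 (negative). Answer: elliptic.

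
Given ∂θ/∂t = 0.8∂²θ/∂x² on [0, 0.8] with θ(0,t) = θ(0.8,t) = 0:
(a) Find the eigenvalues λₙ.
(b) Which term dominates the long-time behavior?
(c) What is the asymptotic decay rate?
Eigenvalues: λₙ = 0.8n²π²/0.8².
First three modes:
  n=1: λ₁ = 0.8π²/0.8² ≈ 12.337
  n=2: λ₂ = 3.2π²/0.8² ≈ 49.348 (4× faster decay)
  n=3: λ₃ = 7.2π²/0.8² ≈ 111.033 (9× faster decay)
As t → ∞, higher modes decay exponentially faster. The n=1 mode dominates: θ ~ c₁ sin(πx/0.8) e^{-λ₁t}.
Decay rate: λ₁ = 0.8π²/0.8² ≈ 12.337.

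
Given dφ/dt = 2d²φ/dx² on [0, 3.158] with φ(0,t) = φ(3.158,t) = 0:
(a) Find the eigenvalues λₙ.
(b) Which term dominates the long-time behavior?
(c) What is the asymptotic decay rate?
Eigenvalues: λₙ = 2n²π²/3.158².
First three modes:
  n=1: λ₁ = 2π²/3.158² ≈ 1.979
  n=2: λ₂ = 8π²/3.158² ≈ 7.917 (4× faster decay)
  n=3: λ₃ = 18π²/3.158² ≈ 17.813 (9× faster decay)
As t → ∞, higher modes decay exponentially faster. The n=1 mode dominates: φ ~ c₁ sin(πx/3.158) e^{-λ₁t}.
Decay rate: λ₁ = 2π²/3.158² ≈ 1.979.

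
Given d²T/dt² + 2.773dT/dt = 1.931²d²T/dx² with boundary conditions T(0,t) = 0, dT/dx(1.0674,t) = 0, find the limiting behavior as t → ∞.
T → 0. Damping (γ=2.773) dissipates energy; oscillations decay exponentially.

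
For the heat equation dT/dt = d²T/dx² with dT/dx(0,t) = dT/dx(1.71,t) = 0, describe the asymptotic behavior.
T → constant (steady state). Heat is conserved (no flux at boundaries); solution approaches the spatial average.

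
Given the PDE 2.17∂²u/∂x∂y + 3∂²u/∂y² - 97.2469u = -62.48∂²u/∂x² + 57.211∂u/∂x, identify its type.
Rewriting in standard form: 62.48∂²u/∂x² + 2.17∂²u/∂x∂y + 3∂²u/∂y² - 57.211∂u/∂x - 97.2469u = 0. The second-order coefficients are A = 62.48, B = 2.17, C = 3. Since B² - 4AC = -745.0511 < 0, this is an elliptic PDE.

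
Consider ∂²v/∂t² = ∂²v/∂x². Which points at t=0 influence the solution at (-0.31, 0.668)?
Domain of dependence: [-0.978, 0.358]. Signals travel at speed 1, so data within |x - -0.31| ≤ 1·0.668 = 0.668 can reach the point.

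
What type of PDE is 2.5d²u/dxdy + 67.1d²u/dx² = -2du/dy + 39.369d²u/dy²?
Rewriting in standard form: 67.1d²u/dx² + 2.5d²u/dxdy - 39.369d²u/dy² + 2du/dy = 0. With A = 67.1, B = 2.5, C = -39.369, the discriminant is 10572.8896. This is a hyperbolic PDE.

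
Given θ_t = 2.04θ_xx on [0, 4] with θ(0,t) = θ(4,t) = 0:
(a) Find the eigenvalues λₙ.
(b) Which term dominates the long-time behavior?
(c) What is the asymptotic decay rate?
Eigenvalues: λₙ = 2.04n²π²/4².
First three modes:
  n=1: λ₁ = 2.04π²/4² ≈ 1.258
  n=2: λ₂ = 8.16π²/4² ≈ 5.033 (4× faster decay)
  n=3: λ₃ = 18.36π²/4² ≈ 11.325 (9× faster decay)
As t → ∞, higher modes decay exponentially faster. The n=1 mode dominates: θ ~ c₁ sin(πx/4) e^{-λ₁t}.
Decay rate: λ₁ = 2.04π²/4² ≈ 1.258.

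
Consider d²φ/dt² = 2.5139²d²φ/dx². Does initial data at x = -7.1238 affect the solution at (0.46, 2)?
No. The domain of dependence is [-4.5678, 5.4878], and -7.1238 is outside this interval.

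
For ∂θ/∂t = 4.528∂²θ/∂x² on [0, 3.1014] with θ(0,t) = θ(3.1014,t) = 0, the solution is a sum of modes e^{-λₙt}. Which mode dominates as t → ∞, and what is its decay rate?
Eigenvalues: λₙ = 4.528n²π²/3.1014².
First three modes:
  n=1: λ₁ = 4.528π²/3.1014² ≈ 4.646
  n=2: λ₂ = 18.112π²/3.1014² ≈ 18.584 (4× faster decay)
  n=3: λ₃ = 40.752π²/3.1014² ≈ 41.815 (9× faster decay)
As t → ∞, higher modes decay exponentially faster. The n=1 mode dominates: θ ~ c₁ sin(πx/3.1014) e^{-λ₁t}.
Decay rate: λ₁ = 4.528π²/3.1014² ≈ 4.646.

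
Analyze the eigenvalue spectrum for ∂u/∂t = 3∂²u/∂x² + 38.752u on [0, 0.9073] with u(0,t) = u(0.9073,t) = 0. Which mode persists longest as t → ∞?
Eigenvalues: λₙ = 3n²π²/0.9073² - 38.752.
First three modes:
  n=1: λ₁ = 3π²/0.9073² - 38.752 ≈ -2.784
  n=2: λ₂ = 12π²/0.9073² - 38.752 ≈ 105.121
  n=3: λ₃ = 27π²/0.9073² - 38.752 ≈ 284.962
Since 3π²/0.9073² ≈ 35.968 < 38.752, λ₁ < 0.
The n=1 mode grows fastest (−λₙ is largest for n=1) → dominates.
Asymptotic: u ~ c₁ sin(πx/0.9073) e^{2.784t} (exponential growth at rate −λ₁ ≈ 2.784).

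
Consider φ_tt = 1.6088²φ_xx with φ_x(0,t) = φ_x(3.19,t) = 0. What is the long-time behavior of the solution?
As t → ∞, φ oscillates about a mean that drifts linearly in t (generically unbounded; no decay). There is no damping, so the nonconstant modes persist as standing waves (energy conserved, no decay). But with Neumann conditions at both ends the constant mode has eigenvalue 0: the spatial mean M(t) of φ satisfies M'' = 0, so M(t) = M(0) + M'(0)·t. Unless the initial velocity has zero mean (∫φ_t(x,0)dx = 0), the solution grows linearly in t (unbounded, though not exponentially); if it does have zero mean, the solution stays bounded and simply oscillates.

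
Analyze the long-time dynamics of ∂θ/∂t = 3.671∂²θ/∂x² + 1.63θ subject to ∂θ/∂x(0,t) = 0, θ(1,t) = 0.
Long-time behavior: θ → 0. Diffusion dominates reaction (r=1.63 < κπ²/(4L²)≈9.06); solution decays.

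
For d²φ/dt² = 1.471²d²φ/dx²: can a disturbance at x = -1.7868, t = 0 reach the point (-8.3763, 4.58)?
Yes. The domain of dependence is [-15.11348, -1.63912], and -1.7868 ∈ [-15.11348, -1.63912].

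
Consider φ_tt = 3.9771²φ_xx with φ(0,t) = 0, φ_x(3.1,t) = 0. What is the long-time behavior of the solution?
As t → ∞, φ oscillates (no decay). Energy is conserved; the solution oscillates indefinitely as standing waves.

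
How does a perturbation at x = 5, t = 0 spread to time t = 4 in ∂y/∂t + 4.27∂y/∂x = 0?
At x = 22.08. The characteristic carries data from (5, 0) to (22.08, 4).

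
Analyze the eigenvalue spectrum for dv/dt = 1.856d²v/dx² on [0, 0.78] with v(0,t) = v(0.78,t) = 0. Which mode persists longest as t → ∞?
Eigenvalues: λₙ = 1.856n²π²/0.78².
First three modes:
  n=1: λ₁ = 1.856π²/0.78² ≈ 30.108
  n=2: λ₂ = 7.424π²/0.78² ≈ 120.434 (4× faster decay)
  n=3: λ₃ = 16.704π²/0.78² ≈ 270.976 (9× faster decay)
As t → ∞, higher modes decay exponentially faster. The n=1 mode dominates: v ~ c₁ sin(πx/0.78) e^{-λ₁t}.
Decay rate: λ₁ = 1.856π²/0.78² ≈ 30.108.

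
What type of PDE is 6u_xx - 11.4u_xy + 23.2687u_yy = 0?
With A = 6, B = -11.4, C = 23.2687, the discriminant is -428.4888. This is an elliptic PDE.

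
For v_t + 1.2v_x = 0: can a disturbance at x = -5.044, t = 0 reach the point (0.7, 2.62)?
No. Only data at x = -2.444 affects (0.7, 2.62). Advection has one-way propagation along characteristics.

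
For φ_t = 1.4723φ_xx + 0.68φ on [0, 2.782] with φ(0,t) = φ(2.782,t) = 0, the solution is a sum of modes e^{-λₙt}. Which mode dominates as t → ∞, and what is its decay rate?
Eigenvalues: λₙ = 1.4723n²π²/2.782² - 0.68.
First three modes:
  n=1: λ₁ = 1.4723π²/2.782² - 0.68 ≈ 1.198
  n=2: λ₂ = 5.8892π²/2.782² - 0.68 ≈ 6.83
  n=3: λ₃ = 13.2507π²/2.782² - 0.68 ≈ 16.218
Since 1.4723π²/2.782² ≈ 1.878 > 0.68, all λₙ > 0.
The n=1 mode decays slowest → dominates as t → ∞.
Asymptotic: φ ~ c₁ sin(πx/2.782) e^{-λ₁t} with decay rate λ₁ ≈ 1.198.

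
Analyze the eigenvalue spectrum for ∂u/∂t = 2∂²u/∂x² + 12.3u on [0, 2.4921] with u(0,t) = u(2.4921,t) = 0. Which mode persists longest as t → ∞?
Eigenvalues: λₙ = 2n²π²/2.4921² - 12.3.
First three modes:
  n=1: λ₁ = 2π²/2.4921² - 12.3 ≈ -9.122
  n=2: λ₂ = 8π²/2.4921² - 12.3 ≈ 0.413
  n=3: λ₃ = 18π²/2.4921² - 12.3 ≈ 16.305
Since 2π²/2.4921² ≈ 3.178 < 12.3, λ₁ < 0.
The n=1 mode grows fastest (−λₙ is largest for n=1) → dominates.
Asymptotic: u ~ c₁ sin(πx/2.4921) e^{9.122t} (exponential growth at rate −λ₁ ≈ 9.122).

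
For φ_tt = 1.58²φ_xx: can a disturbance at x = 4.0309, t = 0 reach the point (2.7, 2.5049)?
Yes. The domain of dependence is [-1.257742, 6.657742], and 4.0309 ∈ [-1.257742, 6.657742].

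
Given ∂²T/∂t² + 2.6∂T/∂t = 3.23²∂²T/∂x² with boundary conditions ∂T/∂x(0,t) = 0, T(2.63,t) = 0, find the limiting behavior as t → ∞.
T → 0. Damping (γ=2.6) dissipates energy; oscillations decay exponentially.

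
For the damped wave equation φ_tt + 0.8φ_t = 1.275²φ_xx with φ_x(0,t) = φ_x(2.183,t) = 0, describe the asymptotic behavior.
φ → constant (steady state). Damping (γ=0.8) dissipates the nonconstant modes; with Neumann BCs the spatial average obeys M''+γM'=0 and tends to a finite limit.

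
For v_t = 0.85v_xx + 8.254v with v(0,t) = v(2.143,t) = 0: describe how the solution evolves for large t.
v grows unboundedly. Reaction dominates diffusion (r=8.254 > κπ²/L²≈1.83); solution grows exponentially.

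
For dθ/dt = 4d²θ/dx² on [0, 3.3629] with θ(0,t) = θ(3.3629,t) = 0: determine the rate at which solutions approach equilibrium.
Eigenvalues: λₙ = 4n²π²/3.3629².
First three modes:
  n=1: λ₁ = 4π²/3.3629² ≈ 3.491
  n=2: λ₂ = 16π²/3.3629² ≈ 13.963 (4× faster decay)
  n=3: λ₃ = 36π²/3.3629² ≈ 31.418 (9× faster decay)
As t → ∞, higher modes decay exponentially faster. The n=1 mode dominates: θ ~ c₁ sin(πx/3.3629) e^{-λ₁t}.
Decay rate: λ₁ = 4π²/3.3629² ≈ 3.491.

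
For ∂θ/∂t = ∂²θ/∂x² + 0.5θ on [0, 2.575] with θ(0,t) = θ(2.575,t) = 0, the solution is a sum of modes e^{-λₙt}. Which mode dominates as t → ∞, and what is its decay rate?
Eigenvalues: λₙ = n²π²/2.575² - 0.5.
First three modes:
  n=1: λ₁ = π²/2.575² - 0.5 ≈ 0.988
  n=2: λ₂ = 4π²/2.575² - 0.5 ≈ 5.454
  n=3: λ₃ = 9π²/2.575² - 0.5 ≈ 12.896
Since π²/2.575² ≈ 1.488 > 0.5, all λₙ > 0.
The n=1 mode decays slowest → dominates as t → ∞.
Asymptotic: θ ~ c₁ sin(πx/2.575) e^{-λ₁t} with decay rate λ₁ ≈ 0.988.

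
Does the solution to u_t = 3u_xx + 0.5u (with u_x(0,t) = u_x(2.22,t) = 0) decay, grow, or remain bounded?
u grows unboundedly. With Neumann BCs the constant mode has diffusion eigenvalue 0, so any r > 0 makes it grow like e^(0.5t); solution grows exponentially.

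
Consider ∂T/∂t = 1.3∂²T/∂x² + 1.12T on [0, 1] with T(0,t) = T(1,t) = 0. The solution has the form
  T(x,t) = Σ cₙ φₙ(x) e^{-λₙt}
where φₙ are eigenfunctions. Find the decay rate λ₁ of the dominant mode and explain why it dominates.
Eigenvalues: λₙ = 1.3n²π²/1² - 1.12.
First three modes:
  n=1: λ₁ = 1.3π² - 1.12 ≈ 11.71
  n=2: λ₂ = 5.2π² - 1.12 ≈ 50.202
  n=3: λ₃ = 11.7π² - 1.12 ≈ 114.354
Since 1.3π² ≈ 12.83 > 1.12, all λₙ > 0.
The n=1 mode decays slowest → dominates as t → ∞.
Asymptotic: T ~ c₁ sin(πx/1) e^{-λ₁t} with decay rate λ₁ ≈ 11.71.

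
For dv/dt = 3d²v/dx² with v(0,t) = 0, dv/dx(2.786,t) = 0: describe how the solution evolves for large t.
v → 0. Heat escapes through the Dirichlet boundary.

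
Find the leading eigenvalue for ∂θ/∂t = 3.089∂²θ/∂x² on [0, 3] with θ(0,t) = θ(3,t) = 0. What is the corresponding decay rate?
Eigenvalues: λₙ = 3.089n²π²/3².
First three modes:
  n=1: λ₁ = 3.089π²/3² ≈ 3.387
  n=2: λ₂ = 12.356π²/3² ≈ 13.55 (4× faster decay)
  n=3: λ₃ = 27.801π²/3² ≈ 30.487 (9× faster decay)
As t → ∞, higher modes decay exponentially faster. The n=1 mode dominates: θ ~ c₁ sin(πx/3) e^{-λ₁t}.
Decay rate: λ₁ = 3.089π²/3² ≈ 3.387.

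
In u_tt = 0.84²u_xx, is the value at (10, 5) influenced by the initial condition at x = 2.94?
No. The domain of dependence is [5.8, 14.2], and 2.94 is outside this interval.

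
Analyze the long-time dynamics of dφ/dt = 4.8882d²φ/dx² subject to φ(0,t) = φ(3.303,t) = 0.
Long-time behavior: φ → 0. Heat diffuses out through both boundaries.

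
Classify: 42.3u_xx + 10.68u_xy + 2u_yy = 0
Elliptic (discriminant = -224.3376).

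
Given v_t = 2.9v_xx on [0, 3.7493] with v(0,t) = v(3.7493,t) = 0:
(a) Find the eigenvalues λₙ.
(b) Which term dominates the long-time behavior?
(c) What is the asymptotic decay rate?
Eigenvalues: λₙ = 2.9n²π²/3.7493².
First three modes:
  n=1: λ₁ = 2.9π²/3.7493² ≈ 2.036
  n=2: λ₂ = 11.6π²/3.7493² ≈ 8.144 (4× faster decay)
  n=3: λ₃ = 26.1π²/3.7493² ≈ 18.325 (9× faster decay)
As t → ∞, higher modes decay exponentially faster. The n=1 mode dominates: v ~ c₁ sin(πx/3.7493) e^{-λ₁t}.
Decay rate: λ₁ = 2.9π²/3.7493² ≈ 2.036.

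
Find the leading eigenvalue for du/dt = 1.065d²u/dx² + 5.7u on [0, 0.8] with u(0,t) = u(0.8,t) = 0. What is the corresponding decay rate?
Eigenvalues: λₙ = 1.065n²π²/0.8² - 5.7.
First three modes:
  n=1: λ₁ = 1.065π²/0.8² - 5.7 ≈ 10.724
  n=2: λ₂ = 4.26π²/0.8² - 5.7 ≈ 59.995
  n=3: λ₃ = 9.585π²/0.8² - 5.7 ≈ 142.113
Since 1.065π²/0.8² ≈ 16.424 > 5.7, all λₙ > 0.
The n=1 mode decays slowest → dominates as t → ∞.
Asymptotic: u ~ c₁ sin(πx/0.8) e^{-λ₁t} with decay rate λ₁ ≈ 10.724.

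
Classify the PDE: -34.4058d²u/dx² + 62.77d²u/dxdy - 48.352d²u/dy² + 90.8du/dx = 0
A = -34.4058, B = 62.77, C = -48.352. Discriminant B² - 4AC = -2714.2840664. Since -2714.2840664 < 0, elliptic.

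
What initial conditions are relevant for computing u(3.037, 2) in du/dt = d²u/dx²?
The entire real line. The heat equation has infinite propagation speed: any initial disturbance instantly affects all points (though exponentially small far away).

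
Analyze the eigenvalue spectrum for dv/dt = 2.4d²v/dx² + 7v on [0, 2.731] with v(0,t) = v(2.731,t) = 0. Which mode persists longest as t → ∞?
Eigenvalues: λₙ = 2.4n²π²/2.731² - 7.
First three modes:
  n=1: λ₁ = 2.4π²/2.731² - 7 ≈ -3.824
  n=2: λ₂ = 9.6π²/2.731² - 7 ≈ 5.704
  n=3: λ₃ = 21.6π²/2.731² - 7 ≈ 21.583
Since 2.4π²/2.731² ≈ 3.176 < 7, λ₁ < 0.
The n=1 mode grows fastest (−λₙ is largest for n=1) → dominates.
Asymptotic: v ~ c₁ sin(πx/2.731) e^{3.824t} (exponential growth at rate −λ₁ ≈ 3.824).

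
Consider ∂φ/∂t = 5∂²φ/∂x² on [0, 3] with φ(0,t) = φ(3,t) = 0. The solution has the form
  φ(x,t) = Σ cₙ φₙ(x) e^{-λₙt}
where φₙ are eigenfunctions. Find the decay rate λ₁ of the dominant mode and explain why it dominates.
Eigenvalues: λₙ = 5n²π²/3².
First three modes:
  n=1: λ₁ = 5π²/3² ≈ 5.483
  n=2: λ₂ = 20π²/3² ≈ 21.932 (4× faster decay)
  n=3: λ₃ = 45π²/3² ≈ 49.348 (9× faster decay)
As t → ∞, higher modes decay exponentially faster. The n=1 mode dominates: φ ~ c₁ sin(πx/3) e^{-λ₁t}.
Decay rate: λ₁ = 5π²/3² ≈ 5.483.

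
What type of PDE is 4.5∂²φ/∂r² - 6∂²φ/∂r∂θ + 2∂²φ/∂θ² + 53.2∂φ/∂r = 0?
With A = 4.5, B = -6, C = 2, the discriminant is 0. This is a parabolic PDE.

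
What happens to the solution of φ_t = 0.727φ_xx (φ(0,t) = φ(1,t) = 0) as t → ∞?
φ → 0. Heat diffuses out through both boundaries.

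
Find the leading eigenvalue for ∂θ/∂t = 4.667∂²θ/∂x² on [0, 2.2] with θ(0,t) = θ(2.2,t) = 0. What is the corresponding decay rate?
Eigenvalues: λₙ = 4.667n²π²/2.2².
First three modes:
  n=1: λ₁ = 4.667π²/2.2² ≈ 9.517
  n=2: λ₂ = 18.668π²/2.2² ≈ 38.067 (4× faster decay)
  n=3: λ₃ = 42.003π²/2.2² ≈ 85.651 (9× faster decay)
As t → ∞, higher modes decay exponentially faster. The n=1 mode dominates: θ ~ c₁ sin(πx/2.2) e^{-λ₁t}.
Decay rate: λ₁ = 4.667π²/2.2² ≈ 9.517.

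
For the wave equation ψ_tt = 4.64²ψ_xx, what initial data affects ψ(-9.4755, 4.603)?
Domain of dependence: [-30.83342, 11.88242]. Signals travel at speed 4.64, so data within |x - -9.4755| ≤ 4.64·4.603 = 21.35792 can reach the point.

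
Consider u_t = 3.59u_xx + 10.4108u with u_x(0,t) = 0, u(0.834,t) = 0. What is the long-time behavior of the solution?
As t → ∞, u → 0. Diffusion dominates reaction (r=10.4108 < κπ²/(4L²)≈12.74); solution decays.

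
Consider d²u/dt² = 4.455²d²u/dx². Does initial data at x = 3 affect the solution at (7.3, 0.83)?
No. The domain of dependence is [3.60235, 10.99765], and 3 is outside this interval.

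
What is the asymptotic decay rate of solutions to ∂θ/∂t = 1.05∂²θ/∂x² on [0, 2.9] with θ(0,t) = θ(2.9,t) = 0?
Eigenvalues: λₙ = 1.05n²π²/2.9².
First three modes:
  n=1: λ₁ = 1.05π²/2.9² ≈ 1.232
  n=2: λ₂ = 4.2π²/2.9² ≈ 4.929 (4× faster decay)
  n=3: λ₃ = 9.45π²/2.9² ≈ 11.09 (9× faster decay)
As t → ∞, higher modes decay exponentially faster. The n=1 mode dominates: θ ~ c₁ sin(πx/2.9) e^{-λ₁t}.
Decay rate: λ₁ = 1.05π²/2.9² ≈ 1.232.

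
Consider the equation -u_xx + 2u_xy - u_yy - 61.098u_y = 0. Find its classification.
Parabolic. (A = -1, B = 2, C = -1 gives B² - 4AC = 0.)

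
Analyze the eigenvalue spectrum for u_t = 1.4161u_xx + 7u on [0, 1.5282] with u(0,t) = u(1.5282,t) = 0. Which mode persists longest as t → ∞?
Eigenvalues: λₙ = 1.4161n²π²/1.5282² - 7.
First three modes:
  n=1: λ₁ = 1.4161π²/1.5282² - 7 ≈ -1.015
  n=2: λ₂ = 5.6644π²/1.5282² - 7 ≈ 16.938
  n=3: λ₃ = 12.7449π²/1.5282² - 7 ≈ 46.861
Since 1.4161π²/1.5282² ≈ 5.985 < 7, λ₁ < 0.
The n=1 mode grows fastest (−λₙ is largest for n=1) → dominates.
Asymptotic: u ~ c₁ sin(πx/1.5282) e^{1.015t} (exponential growth at rate −λ₁ ≈ 1.015).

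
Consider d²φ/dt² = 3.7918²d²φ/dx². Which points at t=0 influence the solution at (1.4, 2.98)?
Domain of dependence: [-9.899564, 12.699564]. Signals travel at speed 3.7918, so data within |x - 1.4| ≤ 3.7918·2.98 = 11.299564 can reach the point.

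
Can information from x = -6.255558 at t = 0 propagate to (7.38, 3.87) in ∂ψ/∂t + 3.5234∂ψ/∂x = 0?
Yes. The characteristic through (7.38, 3.87) passes through x = -6.255558.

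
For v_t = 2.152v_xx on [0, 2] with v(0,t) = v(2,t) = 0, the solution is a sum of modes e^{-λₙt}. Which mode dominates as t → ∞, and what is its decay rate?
Eigenvalues: λₙ = 2.152n²π²/2².
First three modes:
  n=1: λ₁ = 2.152π²/2² ≈ 5.31
  n=2: λ₂ = 8.608π²/2² ≈ 21.239 (4× faster decay)
  n=3: λ₃ = 19.368π²/2² ≈ 47.789 (9× faster decay)
As t → ∞, higher modes decay exponentially faster. The n=1 mode dominates: v ~ c₁ sin(πx/2) e^{-λ₁t}.
Decay rate: λ₁ = 2.152π²/2² ≈ 5.31.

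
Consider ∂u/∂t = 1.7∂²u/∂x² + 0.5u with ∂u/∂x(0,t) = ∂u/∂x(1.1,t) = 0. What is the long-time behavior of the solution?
As t → ∞, u grows unboundedly. With Neumann BCs the constant mode has diffusion eigenvalue 0, so any r > 0 makes it grow like e^(0.5t); solution grows exponentially.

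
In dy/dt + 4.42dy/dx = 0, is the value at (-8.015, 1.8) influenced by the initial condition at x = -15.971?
Yes. The characteristic through (-8.015, 1.8) passes through x = -15.971.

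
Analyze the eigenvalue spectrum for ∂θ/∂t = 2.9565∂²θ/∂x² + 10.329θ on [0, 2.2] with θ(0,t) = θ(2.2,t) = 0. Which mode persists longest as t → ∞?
Eigenvalues: λₙ = 2.9565n²π²/2.2² - 10.329.
First three modes:
  n=1: λ₁ = 2.9565π²/2.2² - 10.329 ≈ -4.3
  n=2: λ₂ = 11.826π²/2.2² - 10.329 ≈ 13.786
  n=3: λ₃ = 26.6085π²/2.2² - 10.329 ≈ 43.93
Since 2.9565π²/2.2² ≈ 6.029 < 10.329, λ₁ < 0.
The n=1 mode grows fastest (−λₙ is largest for n=1) → dominates.
Asymptotic: θ ~ c₁ sin(πx/2.2) e^{4.3t} (exponential growth at rate −λ₁ ≈ 4.3).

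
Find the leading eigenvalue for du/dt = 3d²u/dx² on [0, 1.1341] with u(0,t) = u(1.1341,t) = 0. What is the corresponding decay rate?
Eigenvalues: λₙ = 3n²π²/1.1341².
First three modes:
  n=1: λ₁ = 3π²/1.1341² ≈ 23.021
  n=2: λ₂ = 12π²/1.1341² ≈ 92.083 (4× faster decay)
  n=3: λ₃ = 27π²/1.1341² ≈ 207.186 (9× faster decay)
As t → ∞, higher modes decay exponentially faster. The n=1 mode dominates: u ~ c₁ sin(πx/1.1341) e^{-λ₁t}.
Decay rate: λ₁ = 3π²/1.1341² ≈ 23.021.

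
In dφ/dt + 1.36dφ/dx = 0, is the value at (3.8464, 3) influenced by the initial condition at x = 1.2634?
No. Only data at x = -0.2336 affects (3.8464, 3). Advection has one-way propagation along characteristics.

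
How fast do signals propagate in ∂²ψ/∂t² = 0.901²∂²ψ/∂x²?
Speed = 0.901. Information travels along characteristics x = x₀ ± 0.901t.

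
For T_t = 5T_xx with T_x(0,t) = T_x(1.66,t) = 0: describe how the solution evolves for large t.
T → constant (steady state). Heat is conserved (no flux at boundaries); solution approaches the spatial average.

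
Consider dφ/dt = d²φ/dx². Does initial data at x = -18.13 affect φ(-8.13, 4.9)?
Yes, for any finite x. The heat equation has infinite propagation speed, so all initial data affects all points at any t > 0.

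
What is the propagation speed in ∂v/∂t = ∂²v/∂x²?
Infinite. The heat equation is parabolic, not hyperbolic, so disturbances propagate instantly.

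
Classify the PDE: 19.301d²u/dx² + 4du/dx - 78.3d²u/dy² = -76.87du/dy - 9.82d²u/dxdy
Rewriting in standard form: 19.301d²u/dx² + 9.82d²u/dxdy - 78.3d²u/dy² + 4du/dx + 76.87du/dy = 0. A = 19.301, B = 9.82, C = -78.3. Discriminant B² - 4AC = 6141.5056. Since 6141.5056 > 0, hyperbolic.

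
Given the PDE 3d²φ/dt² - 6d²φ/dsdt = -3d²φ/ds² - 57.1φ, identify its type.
Rewriting in standard form: 3d²φ/ds² - 6d²φ/dsdt + 3d²φ/dt² + 57.1φ = 0. The second-order coefficients are A = 3, B = -6, C = 3. Since B² - 4AC = 0 = 0, this is a parabolic PDE.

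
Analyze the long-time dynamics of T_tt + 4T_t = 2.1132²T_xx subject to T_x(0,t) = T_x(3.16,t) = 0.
Long-time behavior: T → constant (steady state). Damping (γ=4) dissipates the nonconstant modes; with Neumann BCs the spatial average obeys M''+γM'=0 and tends to a finite limit.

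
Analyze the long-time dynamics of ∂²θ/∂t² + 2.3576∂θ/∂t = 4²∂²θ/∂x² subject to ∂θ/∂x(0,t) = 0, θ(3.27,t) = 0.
Long-time behavior: θ → 0. Damping (γ=2.3576) dissipates energy; oscillations decay exponentially.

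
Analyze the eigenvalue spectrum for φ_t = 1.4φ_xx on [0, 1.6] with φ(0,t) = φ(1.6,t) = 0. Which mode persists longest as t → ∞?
Eigenvalues: λₙ = 1.4n²π²/1.6².
First three modes:
  n=1: λ₁ = 1.4π²/1.6² ≈ 5.397
  n=2: λ₂ = 5.6π²/1.6² ≈ 21.59 (4× faster decay)
  n=3: λ₃ = 12.6π²/1.6² ≈ 48.577 (9× faster decay)
As t → ∞, higher modes decay exponentially faster. The n=1 mode dominates: φ ~ c₁ sin(πx/1.6) e^{-λ₁t}.
Decay rate: λ₁ = 1.4π²/1.6² ≈ 5.397.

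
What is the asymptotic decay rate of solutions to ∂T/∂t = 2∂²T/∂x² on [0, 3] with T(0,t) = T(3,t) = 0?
Eigenvalues: λₙ = 2n²π²/3².
First three modes:
  n=1: λ₁ = 2π²/3² ≈ 2.193
  n=2: λ₂ = 8π²/3² ≈ 8.773 (4× faster decay)
  n=3: λ₃ = 18π²/3² ≈ 19.739 (9× faster decay)
As t → ∞, higher modes decay exponentially faster. The n=1 mode dominates: T ~ c₁ sin(πx/3) e^{-λ₁t}.
Decay rate: λ₁ = 2π²/3² ≈ 2.193.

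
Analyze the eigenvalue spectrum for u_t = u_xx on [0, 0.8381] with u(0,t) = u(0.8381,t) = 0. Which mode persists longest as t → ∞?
Eigenvalues: λₙ = n²π²/0.8381².
First three modes:
  n=1: λ₁ = π²/0.8381² ≈ 14.051
  n=2: λ₂ = 4π²/0.8381² ≈ 56.204 (4× faster decay)
  n=3: λ₃ = 9π²/0.8381² ≈ 126.459 (9× faster decay)
As t → ∞, higher modes decay exponentially faster. The n=1 mode dominates: u ~ c₁ sin(πx/0.8381) e^{-λ₁t}.
Decay rate: λ₁ = π²/0.8381² ≈ 14.051.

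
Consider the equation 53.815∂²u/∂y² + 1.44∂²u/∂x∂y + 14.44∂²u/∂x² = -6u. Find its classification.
Rewriting in standard form: 14.44∂²u/∂x² + 1.44∂²u/∂x∂y + 53.815∂²u/∂y² + 6u = 0. Elliptic. (A = 14.44, B = 1.44, C = 53.815 gives B² - 4AC = -3106.2808.)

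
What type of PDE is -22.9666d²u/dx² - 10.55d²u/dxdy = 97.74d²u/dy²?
Rewriting in standard form: -22.9666d²u/dx² - 10.55d²u/dxdy - 97.74d²u/dy² = 0. With A = -22.9666, B = -10.55, C = -97.74, the discriminant is -8867.719436. This is an elliptic PDE.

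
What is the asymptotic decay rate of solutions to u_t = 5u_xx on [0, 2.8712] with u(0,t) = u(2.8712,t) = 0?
Eigenvalues: λₙ = 5n²π²/2.8712².
First three modes:
  n=1: λ₁ = 5π²/2.8712² ≈ 5.986
  n=2: λ₂ = 20π²/2.8712² ≈ 23.944 (4× faster decay)
  n=3: λ₃ = 45π²/2.8712² ≈ 53.875 (9× faster decay)
As t → ∞, higher modes decay exponentially faster. The n=1 mode dominates: u ~ c₁ sin(πx/2.8712) e^{-λ₁t}.
Decay rate: λ₁ = 5π²/2.8712² ≈ 5.986.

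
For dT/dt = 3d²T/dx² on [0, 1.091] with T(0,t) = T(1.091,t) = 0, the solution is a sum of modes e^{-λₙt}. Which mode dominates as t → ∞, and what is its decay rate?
Eigenvalues: λₙ = 3n²π²/1.091².
First three modes:
  n=1: λ₁ = 3π²/1.091² ≈ 24.875
  n=2: λ₂ = 12π²/1.091² ≈ 99.502 (4× faster decay)
  n=3: λ₃ = 27π²/1.091² ≈ 223.879 (9× faster decay)
As t → ∞, higher modes decay exponentially faster. The n=1 mode dominates: T ~ c₁ sin(πx/1.091) e^{-λ₁t}.
Decay rate: λ₁ = 3π²/1.091² ≈ 24.875.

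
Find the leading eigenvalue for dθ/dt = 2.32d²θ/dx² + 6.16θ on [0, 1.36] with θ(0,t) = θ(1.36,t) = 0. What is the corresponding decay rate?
Eigenvalues: λₙ = 2.32n²π²/1.36² - 6.16.
First three modes:
  n=1: λ₁ = 2.32π²/1.36² - 6.16 ≈ 6.22
  n=2: λ₂ = 9.28π²/1.36² - 6.16 ≈ 43.359
  n=3: λ₃ = 20.88π²/1.36² - 6.16 ≈ 105.257
Since 2.32π²/1.36² ≈ 12.38 > 6.16, all λₙ > 0.
The n=1 mode decays slowest → dominates as t → ∞.
Asymptotic: θ ~ c₁ sin(πx/1.36) e^{-λ₁t} with decay rate λ₁ ≈ 6.22.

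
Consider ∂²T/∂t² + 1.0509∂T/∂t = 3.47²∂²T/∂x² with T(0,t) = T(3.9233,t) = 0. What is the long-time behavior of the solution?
As t → ∞, T → 0. Damping (γ=1.0509) dissipates energy; oscillations decay exponentially.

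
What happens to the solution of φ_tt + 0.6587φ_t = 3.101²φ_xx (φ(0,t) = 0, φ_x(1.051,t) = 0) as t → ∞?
φ → 0. Damping (γ=0.6587) dissipates energy; oscillations decay exponentially.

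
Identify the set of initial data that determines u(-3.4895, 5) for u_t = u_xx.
The entire real line. The heat equation has infinite propagation speed: any initial disturbance instantly affects all points (though exponentially small far away).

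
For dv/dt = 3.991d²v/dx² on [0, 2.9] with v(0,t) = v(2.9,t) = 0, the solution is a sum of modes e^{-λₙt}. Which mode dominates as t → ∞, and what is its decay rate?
Eigenvalues: λₙ = 3.991n²π²/2.9².
First three modes:
  n=1: λ₁ = 3.991π²/2.9² ≈ 4.684
  n=2: λ₂ = 15.964π²/2.9² ≈ 18.735 (4× faster decay)
  n=3: λ₃ = 35.919π²/2.9² ≈ 42.153 (9× faster decay)
As t → ∞, higher modes decay exponentially faster. The n=1 mode dominates: v ~ c₁ sin(πx/2.9) e^{-λ₁t}.
Decay rate: λ₁ = 3.991π²/2.9² ≈ 4.684.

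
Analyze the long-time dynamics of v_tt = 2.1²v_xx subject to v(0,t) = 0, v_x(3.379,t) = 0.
Long-time behavior: v oscillates (no decay). Energy is conserved; the solution oscillates indefinitely as standing waves.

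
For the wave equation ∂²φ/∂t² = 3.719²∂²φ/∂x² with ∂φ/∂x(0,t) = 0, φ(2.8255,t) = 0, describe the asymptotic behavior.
φ oscillates (no decay). Energy is conserved; the solution oscillates indefinitely as standing waves.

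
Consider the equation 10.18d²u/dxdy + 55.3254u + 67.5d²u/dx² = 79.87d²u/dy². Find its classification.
Rewriting in standard form: 67.5d²u/dx² + 10.18d²u/dxdy - 79.87d²u/dy² + 55.3254u = 0. Hyperbolic. (A = 67.5, B = 10.18, C = -79.87 gives B² - 4AC = 21668.5324.)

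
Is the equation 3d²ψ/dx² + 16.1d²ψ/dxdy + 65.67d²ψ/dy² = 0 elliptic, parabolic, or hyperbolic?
Computing B² - 4AC with A = 3, B = 16.1, C = 65.67: discriminant = -528.83 (negative). Answer: elliptic.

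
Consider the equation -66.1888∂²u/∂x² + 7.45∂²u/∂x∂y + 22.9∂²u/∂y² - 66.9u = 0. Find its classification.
Hyperbolic. (A = -66.1888, B = 7.45, C = 22.9 gives B² - 4AC = 6118.39658.)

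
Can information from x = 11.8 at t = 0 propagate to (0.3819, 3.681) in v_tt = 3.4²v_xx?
Yes. The domain of dependence is [-12.1335, 12.8973], and 11.8 ∈ [-12.1335, 12.8973].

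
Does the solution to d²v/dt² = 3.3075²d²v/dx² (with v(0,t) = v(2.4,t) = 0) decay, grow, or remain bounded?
v oscillates (no decay). Energy is conserved; the solution oscillates indefinitely as standing waves.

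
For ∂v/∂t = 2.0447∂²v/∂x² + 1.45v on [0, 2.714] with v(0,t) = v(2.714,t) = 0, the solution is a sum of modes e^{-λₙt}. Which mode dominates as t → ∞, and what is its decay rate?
Eigenvalues: λₙ = 2.0447n²π²/2.714² - 1.45.
First three modes:
  n=1: λ₁ = 2.0447π²/2.714² - 1.45 ≈ 1.29
  n=2: λ₂ = 8.1788π²/2.714² - 1.45 ≈ 9.509
  n=3: λ₃ = 18.4023π²/2.714² - 1.45 ≈ 23.208
Since 2.0447π²/2.714² ≈ 2.74 > 1.45, all λₙ > 0.
The n=1 mode decays slowest → dominates as t → ∞.
Asymptotic: v ~ c₁ sin(πx/2.714) e^{-λ₁t} with decay rate λ₁ ≈ 1.29.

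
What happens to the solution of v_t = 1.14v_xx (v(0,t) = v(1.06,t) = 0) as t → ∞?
v → 0. Heat diffuses out through both boundaries.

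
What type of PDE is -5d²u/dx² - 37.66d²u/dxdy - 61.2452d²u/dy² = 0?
With A = -5, B = -37.66, C = -61.2452, the discriminant is 193.3716. This is a hyperbolic PDE.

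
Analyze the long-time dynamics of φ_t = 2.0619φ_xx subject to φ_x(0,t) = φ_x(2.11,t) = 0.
Long-time behavior: φ → constant (steady state). Heat is conserved (no flux at boundaries); solution approaches the spatial average.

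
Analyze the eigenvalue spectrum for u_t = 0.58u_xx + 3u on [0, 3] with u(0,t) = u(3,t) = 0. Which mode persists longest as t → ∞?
Eigenvalues: λₙ = 0.58n²π²/3² - 3.
First three modes:
  n=1: λ₁ = 0.58π²/3² - 3 ≈ -2.364
  n=2: λ₂ = 2.32π²/3² - 3 ≈ -0.456
  n=3: λ₃ = 5.22π²/3² - 3 ≈ 2.724
Since 0.58π²/3² ≈ 0.636 < 3, λ₁ < 0.
The n=1 mode grows fastest (−λₙ is largest for n=1) → dominates.
Asymptotic: u ~ c₁ sin(πx/3) e^{2.364t} (exponential growth at rate −λ₁ ≈ 2.364).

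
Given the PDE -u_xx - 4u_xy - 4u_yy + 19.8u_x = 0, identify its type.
The second-order coefficients are A = -1, B = -4, C = -4. Since B² - 4AC = 0 = 0, this is a parabolic PDE.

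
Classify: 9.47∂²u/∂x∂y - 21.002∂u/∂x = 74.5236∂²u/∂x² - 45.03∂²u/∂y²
Rewriting in standard form: -74.5236∂²u/∂x² + 9.47∂²u/∂x∂y + 45.03∂²u/∂y² - 21.002∂u/∂x = 0. Hyperbolic (discriminant = 13512.871732).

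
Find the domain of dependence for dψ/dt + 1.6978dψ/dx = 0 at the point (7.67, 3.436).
A single point: x = 1.8363592. The characteristic through (7.67, 3.436) is x - 1.6978t = const, so x = 7.67 - 1.6978·3.436 = 1.8363592.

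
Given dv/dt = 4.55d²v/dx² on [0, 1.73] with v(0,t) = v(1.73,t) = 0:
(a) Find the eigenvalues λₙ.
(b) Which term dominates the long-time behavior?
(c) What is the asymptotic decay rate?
Eigenvalues: λₙ = 4.55n²π²/1.73².
First three modes:
  n=1: λ₁ = 4.55π²/1.73² ≈ 15.004
  n=2: λ₂ = 18.2π²/1.73² ≈ 60.018 (4× faster decay)
  n=3: λ₃ = 40.95π²/1.73² ≈ 135.04 (9× faster decay)
As t → ∞, higher modes decay exponentially faster. The n=1 mode dominates: v ~ c₁ sin(πx/1.73) e^{-λ₁t}.
Decay rate: λ₁ = 4.55π²/1.73² ≈ 15.004.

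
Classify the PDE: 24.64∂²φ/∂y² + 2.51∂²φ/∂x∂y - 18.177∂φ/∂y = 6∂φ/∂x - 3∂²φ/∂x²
Rewriting in standard form: 3∂²φ/∂x² + 2.51∂²φ/∂x∂y + 24.64∂²φ/∂y² - 6∂φ/∂x - 18.177∂φ/∂y = 0. A = 3, B = 2.51, C = 24.64. Discriminant B² - 4AC = -289.3799. Since -289.3799 < 0, elliptic.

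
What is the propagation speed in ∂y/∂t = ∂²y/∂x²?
Infinite. The heat equation is parabolic, not hyperbolic, so disturbances propagate instantly.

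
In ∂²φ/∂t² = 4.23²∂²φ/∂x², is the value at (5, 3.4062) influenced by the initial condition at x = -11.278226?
No. The domain of dependence is [-9.408226, 19.408226], and -11.278226 is outside this interval.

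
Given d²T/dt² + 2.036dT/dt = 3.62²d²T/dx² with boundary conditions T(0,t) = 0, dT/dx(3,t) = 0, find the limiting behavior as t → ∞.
T → 0. Damping (γ=2.036) dissipates energy; oscillations decay exponentially.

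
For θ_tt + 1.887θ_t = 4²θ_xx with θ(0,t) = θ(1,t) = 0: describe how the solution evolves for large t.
θ → 0. Damping (γ=1.887) dissipates energy; oscillations decay exponentially.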